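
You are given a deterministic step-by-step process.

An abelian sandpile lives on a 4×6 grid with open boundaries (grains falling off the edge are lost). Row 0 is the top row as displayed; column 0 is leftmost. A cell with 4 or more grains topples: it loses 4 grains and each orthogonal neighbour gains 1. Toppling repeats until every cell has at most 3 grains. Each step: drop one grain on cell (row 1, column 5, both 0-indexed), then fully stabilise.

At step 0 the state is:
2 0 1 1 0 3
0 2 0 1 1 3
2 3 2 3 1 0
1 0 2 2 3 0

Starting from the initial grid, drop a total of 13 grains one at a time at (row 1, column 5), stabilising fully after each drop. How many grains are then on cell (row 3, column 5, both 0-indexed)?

1

[0] 2 0 1 1 0 3
0 2 0 1 1 3
2 3 2 3 1 0
1 0 2 2 3 0
[1] 2 0 1 1 1 0
0 2 0 1 2 1
2 3 2 3 1 1
1 0 2 2 3 0
[2] 2 0 1 1 1 0
0 2 0 1 2 2
2 3 2 3 1 1
1 0 2 2 3 0
[3] 2 0 1 1 1 0
0 2 0 1 2 3
2 3 2 3 1 1
1 0 2 2 3 0
[4] 2 0 1 1 1 1
0 2 0 1 3 0
2 3 2 3 1 2
1 0 2 2 3 0
[5] 2 0 1 1 1 1
0 2 0 1 3 1
2 3 2 3 1 2
1 0 2 2 3 0
[6] 2 0 1 1 1 1
0 2 0 1 3 2
2 3 2 3 1 2
1 0 2 2 3 0
[7] 2 0 1 1 1 1
0 2 0 1 3 3
2 3 2 3 1 2
1 0 2 2 3 0
[8] 2 0 1 1 2 2
0 2 0 2 0 1
2 3 2 3 2 3
1 0 2 2 3 0
[9] 2 0 1 1 2 2
0 2 0 2 0 2
2 3 2 3 2 3
1 0 2 2 3 0
[10] 2 0 1 1 2 2
0 2 0 2 0 3
2 3 2 3 2 3
1 0 2 2 3 0
[11] 2 0 1 1 2 3
0 2 0 2 1 1
2 3 2 3 3 0
1 0 2 2 3 1
[12] 2 0 1 1 2 3
0 2 0 2 1 2
2 3 2 3 3 0
1 0 2 2 3 1
[13] 2 0 1 1 2 3
0 2 0 2 1 3
2 3 2 3 3 0
1 0 2 2 3 1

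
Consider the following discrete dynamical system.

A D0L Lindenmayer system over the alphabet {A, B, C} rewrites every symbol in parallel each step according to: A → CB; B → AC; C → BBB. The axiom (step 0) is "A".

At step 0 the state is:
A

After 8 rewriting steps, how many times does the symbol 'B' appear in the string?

k=0  A
k=1  CB
k=2  BBBAC
k=3  ACACACCBBBB
k=4  CBBBBCBBBBCBBBBBBBACACACAC
k=5  BBBACACACACBBBACACACACBBBACACACACACACACCBBBBCBBBBCBBBBCBBBB
k=6  ACACACCBBBBCBBBBCBBBBCBBBBACACACCBBBBCBBBBCBBBBCBBBBACACAC…BBBBCBBBBCBBBBBBBACACACACBBBACACACACBBBACACACACBBBACACACAC  (len 137)
k=7  CBBBBCBBBBCBBBBBBBACACACACBBBACACACACBBBACACACACBBBACACACA…BCBBBBACACACCBBBBCBBBBCBBBBCBBBBACACACCBBBBCBBBBCBBBBCBBBB  (len 314)
k=8  BBBACACACACBBBACACACACBBBACACACACACACACCBBBBCBBBBCBBBBCBBB…BBBBCBBBBCBBBBBBBACACACACBBBACACACACBBBACACACACBBBACACACAC  (len 725)

363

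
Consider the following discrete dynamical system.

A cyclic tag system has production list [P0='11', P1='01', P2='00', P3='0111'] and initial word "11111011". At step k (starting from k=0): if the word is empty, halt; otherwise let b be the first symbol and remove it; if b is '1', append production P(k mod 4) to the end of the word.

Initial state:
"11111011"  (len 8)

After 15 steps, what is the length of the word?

19

k=0  "11111011"  (len 8)
k=1  "111101111"  (len 9)
k=2  "1110111101"  (len 10)
k=3  "11011110100"  (len 11)
k=4  "10111101000111"  (len 14)
k=5  "011110100011111"  (len 15)
k=6  "11110100011111"  (len 14)
k=7  "111010001111100"  (len 15)
k=8  "110100011111000111"  (len 18)
k=9  "1010001111100011111"  (len 19)
k=10  "01000111110001111101"  (len 20)
k=11  "1000111110001111101"  (len 19)
k=12  "0001111100011111010111"  (len 22)
k=13  "001111100011111010111"  (len 21)
k=14  "01111100011111010111"  (len 20)
k=15  "1111100011111010111"  (len 19)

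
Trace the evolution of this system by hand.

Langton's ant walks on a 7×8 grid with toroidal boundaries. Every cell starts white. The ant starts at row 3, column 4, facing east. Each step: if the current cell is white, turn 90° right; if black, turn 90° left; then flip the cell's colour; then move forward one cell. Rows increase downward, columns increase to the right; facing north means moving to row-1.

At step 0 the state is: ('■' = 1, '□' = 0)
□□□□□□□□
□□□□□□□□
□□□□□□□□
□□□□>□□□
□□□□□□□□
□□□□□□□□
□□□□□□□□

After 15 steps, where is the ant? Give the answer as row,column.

step 0: □□□□□□□□
□□□□□□□□
□□□□□□□□
□□□□>□□□
□□□□□□□□
□□□□□□□□
□□□□□□□□
step 1: □□□□□□□□
□□□□□□□□
□□□□□□□□
□□□□■□□□
□□□□v□□□
□□□□□□□□
□□□□□□□□
step 2: □□□□□□□□
□□□□□□□□
□□□□□□□□
□□□□■□□□
□□□<■□□□
□□□□□□□□
□□□□□□□□
step 3: □□□□□□□□
□□□□□□□□
□□□□□□□□
□□□^■□□□
□□□■■□□□
□□□□□□□□
□□□□□□□□
step 4: □□□□□□□□
□□□□□□□□
□□□□□□□□
□□□■>□□□
□□□■■□□□
□□□□□□□□
□□□□□□□□
step 5: □□□□□□□□
□□□□□□□□
□□□□^□□□
□□□■□□□□
□□□■■□□□
□□□□□□□□
□□□□□□□□
step 6: □□□□□□□□
□□□□□□□□
□□□□■>□□
□□□■□□□□
□□□■■□□□
□□□□□□□□
□□□□□□□□
step 7: □□□□□□□□
□□□□□□□□
□□□□■■□□
□□□■□v□□
□□□■■□□□
□□□□□□□□
□□□□□□□□
step 8: □□□□□□□□
□□□□□□□□
□□□□■■□□
□□□■<■□□
□□□■■□□□
□□□□□□□□
□□□□□□□□
step 9: □□□□□□□□
□□□□□□□□
□□□□^■□□
□□□■■■□□
□□□■■□□□
□□□□□□□□
□□□□□□□□
step 10: □□□□□□□□
□□□□□□□□
□□□<□■□□
□□□■■■□□
□□□■■□□□
□□□□□□□□
□□□□□□□□
step 11: □□□□□□□□
□□□^□□□□
□□□■□■□□
□□□■■■□□
□□□■■□□□
□□□□□□□□
□□□□□□□□
step 12: □□□□□□□□
□□□■>□□□
□□□■□■□□
□□□■■■□□
□□□■■□□□
□□□□□□□□
□□□□□□□□
step 13: □□□□□□□□
□□□■■□□□
□□□■v■□□
□□□■■■□□
□□□■■□□□
□□□□□□□□
□□□□□□□□
step 14: □□□□□□□□
□□□■■□□□
□□□<■■□□
□□□■■■□□
□□□■■□□□
□□□□□□□□
□□□□□□□□
step 15: □□□□□□□□
□□□■■□□□
□□□□■■□□
□□□v■■□□
□□□■■□□□
□□□□□□□□
□□□□□□□□

3,3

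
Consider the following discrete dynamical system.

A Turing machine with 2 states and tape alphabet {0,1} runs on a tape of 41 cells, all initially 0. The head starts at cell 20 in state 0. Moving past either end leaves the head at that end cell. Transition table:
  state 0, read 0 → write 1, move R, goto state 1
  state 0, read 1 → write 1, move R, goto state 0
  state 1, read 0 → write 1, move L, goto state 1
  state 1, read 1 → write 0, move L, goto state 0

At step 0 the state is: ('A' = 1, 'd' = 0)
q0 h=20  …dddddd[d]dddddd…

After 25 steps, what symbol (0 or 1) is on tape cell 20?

1

step 0: q0 h=20  …dddddd[d]dddddd…
step 1: q1 h=21  …dddddA[d]dddddd…
step 2: q1 h=20  …dddddd[A]Addddd…
step 3: q0 h=19  …dddddd[d]dAdddd…
step 4: q1 h=20  …dddddA[d]Addddd…
step 5: q1 h=19  …dddddd[A]AAdddd…
step 6: q0 h=18  …dddddd[d]dAAddd…
step 7: q1 h=19  …dddddA[d]AAdddd…
step 8: q1 h=18  …dddddd[A]AAAddd…
step 9: q0 h=17  …dddddd[d]dAAAdd…
step 10: q1 h=18  …dddddA[d]AAAddd…
step 11: q1 h=17  …dddddd[A]AAAAdd…
step 12: q0 h=16  …dddddd[d]dAAAAd…
step 13: q1 h=17  …dddddA[d]AAAAdd…
step 14: q1 h=16  …dddddd[A]AAAAAd…
step 15: q0 h=15  …dddddd[d]dAAAAA…
step 16: q1 h=16  …dddddA[d]AAAAAd…
step 17: q1 h=15  …dddddd[A]AAAAAA…
step 18: q0 h=14  …dddddd[d]dAAAAA…
step 19: q1 h=15  …dddddA[d]AAAAAA…
step 20: q1 h=14  …dddddd[A]AAAAAA…
step 21: q0 h=13  …dddddd[d]dAAAAA…
step 22: q1 h=14  …dddddA[d]AAAAAA…
step 23: q1 h=13  …dddddd[A]AAAAAA…
step 24: q0 h=12  …dddddd[d]dAAAAA…
step 25: q1 h=13  …dddddA[d]AAAAAA…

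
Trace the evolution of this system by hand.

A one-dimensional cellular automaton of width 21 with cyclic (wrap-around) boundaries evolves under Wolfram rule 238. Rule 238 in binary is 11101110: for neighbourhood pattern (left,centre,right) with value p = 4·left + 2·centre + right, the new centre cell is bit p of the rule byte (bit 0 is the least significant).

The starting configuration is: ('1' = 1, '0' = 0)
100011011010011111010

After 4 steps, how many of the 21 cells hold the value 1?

21

t=0: 100011011010011111010
t=1: 100111111110111111111
t=2: 101111111111111111111
t=3: 111111111111111111111
t=4: 111111111111111111111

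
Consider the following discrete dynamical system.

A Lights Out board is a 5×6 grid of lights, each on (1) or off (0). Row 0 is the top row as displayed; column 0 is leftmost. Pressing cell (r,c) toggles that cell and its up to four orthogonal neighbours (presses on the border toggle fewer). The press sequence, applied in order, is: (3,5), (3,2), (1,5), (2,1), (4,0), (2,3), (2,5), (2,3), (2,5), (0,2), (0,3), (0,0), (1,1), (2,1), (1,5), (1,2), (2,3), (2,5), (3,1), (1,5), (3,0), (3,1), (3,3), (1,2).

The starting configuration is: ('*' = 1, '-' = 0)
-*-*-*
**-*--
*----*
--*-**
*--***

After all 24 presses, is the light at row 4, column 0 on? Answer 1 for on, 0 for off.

1

gen 0: -*-*-*
**-*--
*----*
--*-**
*--***
gen 1: -*-*-*
**-*--
*-----
--*---
*--**-
gen 2: -*-*-*
**-*--
*-*---
-*-*--
*-***-
gen 3: -*-*--
**-***
*-*--*
-*-*--
*-***-
gen 4: -*-*--
*--***
-*---*
---*--
*-***-
gen 5: -*-*--
*--***
-*---*
*--*--
-****-
gen 6: -*-*--
*---**
-*****
*-----
-****-
gen 7: -*-*--
*---*-
-***--
*----*
-****-
gen 8: -*-*--
*--**-
-*--*-
*--*-*
-****-
gen 9: -*-*--
*--***
-*---*
*--*--
-****-
gen 10: --*---
*-****
-*---*
*--*--
-****-
gen 11: ---**-
*-*-**
-*---*
*--*--
-****-
gen 12: **-**-
--*-**
-*---*
*--*--
-****-
gen 13: *--**-
**--**
-----*
*--*--
-****-
gen 14: *--**-
*---**
***--*
**-*--
-****-
gen 15: *--***
*-----
***---
**-*--
-****-
gen 16: *-****
****--
**----
**-*--
-****-
gen 17: *-****
***---
*****-
**----
-****-
gen 18: *-****
***--*
****-*
**---*
-****-
gen 19: *-****
***--*
*-**-*
--*--*
--***-
gen 20: *-***-
***-*-
*-**--
--*--*
--***-
gen 21: *-***-
***-*-
--**--
***--*
*-***-
gen 22: *-***-
***-*-
-***--
-----*
*****-
gen 23: *-***-
***-*-
-**---
--****
***-*-
gen 24: *--**-
*--**-
-*----
--****
***-*-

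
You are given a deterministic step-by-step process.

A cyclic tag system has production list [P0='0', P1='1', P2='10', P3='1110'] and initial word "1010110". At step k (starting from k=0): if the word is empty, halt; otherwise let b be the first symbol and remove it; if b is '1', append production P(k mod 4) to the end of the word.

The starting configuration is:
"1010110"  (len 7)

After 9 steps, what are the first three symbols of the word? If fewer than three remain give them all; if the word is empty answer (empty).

001

[0] "1010110"  (len 7)
[1] "0101100"  (len 7)
[2] "101100"  (len 6)
[3] "0110010"  (len 7)
[4] "110010"  (len 6)
[5] "100100"  (len 6)
[6] "001001"  (len 6)
[7] "01001"  (len 5)
[8] "1001"  (len 4)
[9] "0010"  (len 4)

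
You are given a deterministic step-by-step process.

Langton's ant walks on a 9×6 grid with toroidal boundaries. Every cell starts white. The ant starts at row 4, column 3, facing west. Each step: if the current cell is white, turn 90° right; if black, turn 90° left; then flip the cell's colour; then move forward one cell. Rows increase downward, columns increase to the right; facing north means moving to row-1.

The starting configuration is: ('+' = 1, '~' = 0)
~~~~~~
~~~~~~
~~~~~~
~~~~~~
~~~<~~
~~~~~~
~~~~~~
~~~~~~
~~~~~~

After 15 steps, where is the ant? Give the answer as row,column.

k=0  ~~~~~~
~~~~~~
~~~~~~
~~~~~~
~~~<~~
~~~~~~
~~~~~~
~~~~~~
~~~~~~
k=1  ~~~~~~
~~~~~~
~~~~~~
~~~^~~
~~~+~~
~~~~~~
~~~~~~
~~~~~~
~~~~~~
k=2  ~~~~~~
~~~~~~
~~~~~~
~~~+>~
~~~+~~
~~~~~~
~~~~~~
~~~~~~
~~~~~~
k=3  ~~~~~~
~~~~~~
~~~~~~
~~~++~
~~~+v~
~~~~~~
~~~~~~
~~~~~~
~~~~~~
k=4  ~~~~~~
~~~~~~
~~~~~~
~~~++~
~~~<+~
~~~~~~
~~~~~~
~~~~~~
~~~~~~
k=5  ~~~~~~
~~~~~~
~~~~~~
~~~++~
~~~~+~
~~~v~~
~~~~~~
~~~~~~
~~~~~~
k=6  ~~~~~~
~~~~~~
~~~~~~
~~~++~
~~~~+~
~~<+~~
~~~~~~
~~~~~~
~~~~~~
k=7  ~~~~~~
~~~~~~
~~~~~~
~~~++~
~~^~+~
~~++~~
~~~~~~
~~~~~~
~~~~~~
k=8  ~~~~~~
~~~~~~
~~~~~~
~~~++~
~~+>+~
~~++~~
~~~~~~
~~~~~~
~~~~~~
k=9  ~~~~~~
~~~~~~
~~~~~~
~~~++~
~~+++~
~~+v~~
~~~~~~
~~~~~~
~~~~~~
k=10  ~~~~~~
~~~~~~
~~~~~~
~~~++~
~~+++~
~~+~>~
~~~~~~
~~~~~~
~~~~~~
k=11  ~~~~~~
~~~~~~
~~~~~~
~~~++~
~~+++~
~~+~+~
~~~~v~
~~~~~~
~~~~~~
k=12  ~~~~~~
~~~~~~
~~~~~~
~~~++~
~~+++~
~~+~+~
~~~<+~
~~~~~~
~~~~~~
k=13  ~~~~~~
~~~~~~
~~~~~~
~~~++~
~~+++~
~~+^+~
~~~++~
~~~~~~
~~~~~~
k=14  ~~~~~~
~~~~~~
~~~~~~
~~~++~
~~+++~
~~++>~
~~~++~
~~~~~~
~~~~~~
k=15  ~~~~~~
~~~~~~
~~~~~~
~~~++~
~~++^~
~~++~~
~~~++~
~~~~~~
~~~~~~

4,4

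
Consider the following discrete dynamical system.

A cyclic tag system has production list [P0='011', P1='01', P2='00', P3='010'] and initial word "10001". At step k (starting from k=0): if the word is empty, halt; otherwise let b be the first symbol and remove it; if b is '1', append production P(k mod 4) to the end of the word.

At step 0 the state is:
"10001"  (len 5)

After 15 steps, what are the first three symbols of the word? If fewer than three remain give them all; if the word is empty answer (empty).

001

t=0: "10001"  (len 5)
t=1: "0001011"  (len 7)
t=2: "001011"  (len 6)
t=3: "01011"  (len 5)
t=4: "1011"  (len 4)
t=5: "011011"  (len 6)
t=6: "11011"  (len 5)
t=7: "101100"  (len 6)
t=8: "01100010"  (len 8)
t=9: "1100010"  (len 7)
t=10: "10001001"  (len 8)
t=11: "000100100"  (len 9)
t=12: "00100100"  (len 8)
t=13: "0100100"  (len 7)
t=14: "100100"  (len 6)
t=15: "0010000"  (len 7)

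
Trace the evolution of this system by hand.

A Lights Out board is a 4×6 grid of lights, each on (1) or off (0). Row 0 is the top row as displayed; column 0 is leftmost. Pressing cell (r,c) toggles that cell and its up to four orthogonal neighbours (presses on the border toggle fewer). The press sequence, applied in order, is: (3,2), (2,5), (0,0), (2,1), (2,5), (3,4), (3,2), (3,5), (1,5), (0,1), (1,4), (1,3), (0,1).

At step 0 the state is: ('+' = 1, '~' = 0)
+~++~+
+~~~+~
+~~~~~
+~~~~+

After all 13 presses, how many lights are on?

12

0) +~++~+
+~~~+~
+~~~~~
+~~~~+
1) +~++~+
+~~~+~
+~+~~~
++++~+
2) +~++~+
+~~~++
+~+~++
++++~~
3) ~+++~+
~~~~++
+~+~++
++++~~
4) ~+++~+
~+~~++
~+~~++
+~++~~
5) ~+++~+
~+~~+~
~+~~~~
+~++~+
6) ~+++~+
~+~~+~
~+~~+~
+~+~+~
7) ~+++~+
~+~~+~
~++~+~
++~++~
8) ~+++~+
~+~~+~
~++~++
++~+~+
9) ~+++~~
~+~~~+
~++~+~
++~+~+
10) +~~+~~
~~~~~+
~++~+~
++~+~+
11) +~~++~
~~~++~
~++~~~
++~+~+
12) +~~~+~
~~+~~~
~+++~~
++~+~+
13) ~++~+~
~++~~~
~+++~~
++~+~+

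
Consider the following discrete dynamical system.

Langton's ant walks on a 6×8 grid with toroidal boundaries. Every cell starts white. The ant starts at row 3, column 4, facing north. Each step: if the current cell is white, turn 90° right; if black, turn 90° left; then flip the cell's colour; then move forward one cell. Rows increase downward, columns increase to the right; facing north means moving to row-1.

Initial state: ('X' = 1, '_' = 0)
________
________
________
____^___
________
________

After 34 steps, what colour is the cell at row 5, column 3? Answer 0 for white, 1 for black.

[0] ________
________
________
____^___
________
________
[1] ________
________
________
____X>__
________
________
[2] ________
________
________
____XX__
_____v__
________
[3] ________
________
________
____XX__
____<X__
________
[4] ________
________
________
____^X__
____XX__
________
[5] ________
________
________
___<_X__
____XX__
________
[6] ________
________
___^____
___X_X__
____XX__
________
[7] ________
________
___X>___
___X_X__
____XX__
________
[8] ________
________
___XX___
___XvX__
____XX__
________
[9] ________
________
___XX___
___<XX__
____XX__
________
[10] ________
________
___XX___
____XX__
___vXX__
________
[11] ________
________
___XX___
____XX__
__<XXX__
________
[12] ________
________
___XX___
__^_XX__
__XXXX__
________
[13] ________
________
___XX___
__X>XX__
__XXXX__
________
[14] ________
________
___XX___
__XXXX__
__XvXX__
________
[15] ________
________
___XX___
__XXXX__
__X_>X__
________
[16] ________
________
___XX___
__XX^X__
__X__X__
________
[17] ________
________
___XX___
__X<_X__
__X__X__
________
[18] ________
________
___XX___
__X__X__
__Xv_X__
________
[19] ________
________
___XX___
__X__X__
__<X_X__
________
[20] ________
________
___XX___
__X__X__
___X_X__
__v_____
[21] ________
________
___XX___
__X__X__
___X_X__
_<X_____
[22] ________
________
___XX___
__X__X__
_^_X_X__
_XX_____
[23] ________
________
___XX___
__X__X__
_X>X_X__
_XX_____
[24] ________
________
___XX___
__X__X__
_XXX_X__
_Xv_____
[25] ________
________
___XX___
__X__X__
_XXX_X__
_X_>____
[26] ___v____
________
___XX___
__X__X__
_XXX_X__
_X_X____
[27] __<X____
________
___XX___
__X__X__
_XXX_X__
_X_X____
[28] __XX____
________
___XX___
__X__X__
_XXX_X__
_X^X____
[29] __XX____
________
___XX___
__X__X__
_XXX_X__
_XX>____
[30] __XX____
________
___XX___
__X__X__
_XX^_X__
_XX_____
[31] __XX____
________
___XX___
__X__X__
_X<__X__
_XX_____
[32] __XX____
________
___XX___
__X__X__
_X___X__
_Xv_____
[33] __XX____
________
___XX___
__X__X__
_X___X__
_X_>____
[34] __Xv____
________
___XX___
__X__X__
_X___X__
_X_X____

1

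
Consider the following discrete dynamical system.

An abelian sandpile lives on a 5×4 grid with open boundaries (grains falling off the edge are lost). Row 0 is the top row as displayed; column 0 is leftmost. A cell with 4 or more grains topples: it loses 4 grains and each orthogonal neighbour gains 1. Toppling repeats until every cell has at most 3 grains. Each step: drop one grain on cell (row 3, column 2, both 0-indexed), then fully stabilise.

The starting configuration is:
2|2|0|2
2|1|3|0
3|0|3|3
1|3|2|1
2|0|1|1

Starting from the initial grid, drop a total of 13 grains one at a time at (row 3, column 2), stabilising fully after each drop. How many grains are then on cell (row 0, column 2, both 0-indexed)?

1

t=0: 2|2|0|2
2|1|3|0
3|0|3|3
1|3|2|1
2|0|1|1
t=1: 2|2|0|2
2|1|3|0
3|0|3|3
1|3|3|1
2|0|1|1
t=2: 2|2|1|2
2|2|0|2
3|2|2|0
2|0|2|3
2|1|2|1
t=3: 2|2|1|2
2|2|0|2
3|2|2|0
2|0|3|3
2|1|2|1
t=4: 2|2|1|2
2|2|0|2
3|2|3|1
2|1|1|0
2|1|3|2
t=5: 2|2|1|2
2|2|0|2
3|2|3|1
2|1|2|0
2|1|3|2
t=6: 2|2|1|2
2|2|0|2
3|2|3|1
2|1|3|0
2|1|3|2
t=7: 2|2|1|2
2|2|1|2
3|3|0|2
2|2|2|1
2|2|0|3
t=8: 2|2|1|2
2|2|1|2
3|3|0|2
2|2|3|1
2|2|0|3
t=9: 2|2|1|2
2|2|1|2
3|3|1|2
2|3|0|2
2|2|1|3
t=10: 2|2|1|2
2|2|1|2
3|3|1|2
2|3|1|2
2|2|1|3
t=11: 2|2|1|2
2|2|1|2
3|3|1|2
2|3|2|2
2|2|1|3
t=12: 2|2|1|2
2|2|1|2
3|3|1|2
2|3|3|2
2|2|1|3
t=13: 2|2|1|2
3|3|1|2
1|1|3|2
0|2|1|3
3|3|2|3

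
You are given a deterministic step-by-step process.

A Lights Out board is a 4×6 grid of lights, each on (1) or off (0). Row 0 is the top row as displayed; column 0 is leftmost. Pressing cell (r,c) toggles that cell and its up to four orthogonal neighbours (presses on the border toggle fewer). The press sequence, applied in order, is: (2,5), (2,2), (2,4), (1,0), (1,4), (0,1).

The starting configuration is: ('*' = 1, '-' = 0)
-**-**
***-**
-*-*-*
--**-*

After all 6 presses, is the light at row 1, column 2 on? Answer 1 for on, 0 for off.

0

0) -**-**
***-**
-*-*-*
--**-*
1) -**-**
***-*-
-*-**-
--**--
2) -**-**
**--*-
--*-*-
---*--
3) -**-**
**----
--**-*
---**-
4) ***-**
------
*-**-*
---**-
5) ***--*
---***
*-****
---**-
6) -----*
-*-***
*-****
---**-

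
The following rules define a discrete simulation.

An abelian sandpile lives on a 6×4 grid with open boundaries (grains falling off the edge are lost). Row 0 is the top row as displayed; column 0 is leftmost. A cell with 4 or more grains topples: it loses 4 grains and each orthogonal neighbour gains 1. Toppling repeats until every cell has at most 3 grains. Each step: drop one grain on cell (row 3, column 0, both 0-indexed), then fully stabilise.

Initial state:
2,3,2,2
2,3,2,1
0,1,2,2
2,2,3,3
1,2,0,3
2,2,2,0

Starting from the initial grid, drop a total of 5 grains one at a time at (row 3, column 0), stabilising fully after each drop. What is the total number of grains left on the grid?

48

step 0: 2,3,2,2
2,3,2,1
0,1,2,2
2,2,3,3
1,2,0,3
2,2,2,0
step 1: 2,3,2,2
2,3,2,1
0,1,2,2
3,2,3,3
1,2,0,3
2,2,2,0
step 2: 2,3,2,2
2,3,2,1
1,1,2,2
0,3,3,3
2,2,0,3
2,2,2,0
step 3: 2,3,2,2
2,3,2,1
1,1,2,2
1,3,3,3
2,2,0,3
2,2,2,0
step 4: 2,3,2,2
2,3,2,1
1,1,2,2
2,3,3,3
2,2,0,3
2,2,2,0
step 5: 2,3,2,2
2,3,2,1
1,1,2,2
3,3,3,3
2,2,0,3
2,2,2,0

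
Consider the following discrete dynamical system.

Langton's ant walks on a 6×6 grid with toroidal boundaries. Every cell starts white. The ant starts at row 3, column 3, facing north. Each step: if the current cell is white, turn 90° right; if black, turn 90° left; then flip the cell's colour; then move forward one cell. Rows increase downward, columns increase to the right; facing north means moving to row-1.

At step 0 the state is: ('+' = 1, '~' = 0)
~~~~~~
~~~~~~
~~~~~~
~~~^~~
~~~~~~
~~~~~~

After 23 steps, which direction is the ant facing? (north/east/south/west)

east

gen 0: ~~~~~~
~~~~~~
~~~~~~
~~~^~~
~~~~~~
~~~~~~
gen 1: ~~~~~~
~~~~~~
~~~~~~
~~~+>~
~~~~~~
~~~~~~
gen 2: ~~~~~~
~~~~~~
~~~~~~
~~~++~
~~~~v~
~~~~~~
gen 3: ~~~~~~
~~~~~~
~~~~~~
~~~++~
~~~<+~
~~~~~~
gen 4: ~~~~~~
~~~~~~
~~~~~~
~~~^+~
~~~++~
~~~~~~
gen 5: ~~~~~~
~~~~~~
~~~~~~
~~<~+~
~~~++~
~~~~~~
gen 6: ~~~~~~
~~~~~~
~~^~~~
~~+~+~
~~~++~
~~~~~~
gen 7: ~~~~~~
~~~~~~
~~+>~~
~~+~+~
~~~++~
~~~~~~
gen 8: ~~~~~~
~~~~~~
~~++~~
~~+v+~
~~~++~
~~~~~~
gen 9: ~~~~~~
~~~~~~
~~++~~
~~<++~
~~~++~
~~~~~~
gen 10: ~~~~~~
~~~~~~
~~++~~
~~~++~
~~v++~
~~~~~~
gen 11: ~~~~~~
~~~~~~
~~++~~
~~~++~
~<+++~
~~~~~~
gen 12: ~~~~~~
~~~~~~
~~++~~
~^~++~
~++++~
~~~~~~
gen 13: ~~~~~~
~~~~~~
~~++~~
~+>++~
~++++~
~~~~~~
gen 14: ~~~~~~
~~~~~~
~~++~~
~++++~
~+v++~
~~~~~~
gen 15: ~~~~~~
~~~~~~
~~++~~
~++++~
~+~>+~
~~~~~~
gen 16: ~~~~~~
~~~~~~
~~++~~
~++^+~
~+~~+~
~~~~~~
gen 17: ~~~~~~
~~~~~~
~~++~~
~+<~+~
~+~~+~
~~~~~~
gen 18: ~~~~~~
~~~~~~
~~++~~
~+~~+~
~+v~+~
~~~~~~
gen 19: ~~~~~~
~~~~~~
~~++~~
~+~~+~
~<+~+~
~~~~~~
gen 20: ~~~~~~
~~~~~~
~~++~~
~+~~+~
~~+~+~
~v~~~~
gen 21: ~~~~~~
~~~~~~
~~++~~
~+~~+~
~~+~+~
<+~~~~
gen 22: ~~~~~~
~~~~~~
~~++~~
~+~~+~
^~+~+~
++~~~~
gen 23: ~~~~~~
~~~~~~
~~++~~
~+~~+~
+>+~+~
++~~~~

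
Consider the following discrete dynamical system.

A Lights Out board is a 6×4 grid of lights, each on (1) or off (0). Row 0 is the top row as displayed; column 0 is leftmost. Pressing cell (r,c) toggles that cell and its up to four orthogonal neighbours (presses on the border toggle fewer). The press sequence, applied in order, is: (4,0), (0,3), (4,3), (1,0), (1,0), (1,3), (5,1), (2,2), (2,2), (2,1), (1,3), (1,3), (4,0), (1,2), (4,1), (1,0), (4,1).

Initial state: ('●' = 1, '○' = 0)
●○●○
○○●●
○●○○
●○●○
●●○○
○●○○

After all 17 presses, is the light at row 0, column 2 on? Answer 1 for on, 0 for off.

[0] ●○●○
○○●●
○●○○
●○●○
●●○○
○●○○
[1] ●○●○
○○●●
○●○○
○○●○
○○○○
●●○○
[2] ●○○●
○○●○
○●○○
○○●○
○○○○
●●○○
[3] ●○○●
○○●○
○●○○
○○●●
○○●●
●●○●
[4] ○○○●
●●●○
●●○○
○○●●
○○●●
●●○●
[5] ●○○●
○○●○
○●○○
○○●●
○○●●
●●○●
[6] ●○○○
○○○●
○●○●
○○●●
○○●●
●●○●
[7] ●○○○
○○○●
○●○●
○○●●
○●●●
○○●●
[8] ●○○○
○○●●
○○●○
○○○●
○●●●
○○●●
[9] ●○○○
○○○●
○●○●
○○●●
○●●●
○○●●
[10] ●○○○
○●○●
●○●●
○●●●
○●●●
○○●●
[11] ●○○●
○●●○
●○●○
○●●●
○●●●
○○●●
[12] ●○○○
○●○●
●○●●
○●●●
○●●●
○○●●
[13] ●○○○
○●○●
●○●●
●●●●
●○●●
●○●●
[14] ●○●○
○○●○
●○○●
●●●●
●○●●
●○●●
[15] ●○●○
○○●○
●○○●
●○●●
○●○●
●●●●
[16] ○○●○
●●●○
○○○●
●○●●
○●○●
●●●●
[17] ○○●○
●●●○
○○○●
●●●●
●○●●
●○●●

1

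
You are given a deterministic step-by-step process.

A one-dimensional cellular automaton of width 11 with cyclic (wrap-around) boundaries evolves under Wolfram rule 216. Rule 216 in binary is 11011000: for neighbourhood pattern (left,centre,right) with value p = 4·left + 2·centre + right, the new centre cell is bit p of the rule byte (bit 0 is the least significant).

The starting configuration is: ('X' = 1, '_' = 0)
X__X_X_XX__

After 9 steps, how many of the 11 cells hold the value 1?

0) X__X_X_XX__
1) _X_____XXX_
2) __X____XXXX
3) X__X___XXXX
4) XX__X__XXXX
5) XXX__X_XXXX
6) XXXX___XXXX
7) XXXXX__XXXX
8) XXXXXX_XXXX
9) XXXXXX_XXXX

10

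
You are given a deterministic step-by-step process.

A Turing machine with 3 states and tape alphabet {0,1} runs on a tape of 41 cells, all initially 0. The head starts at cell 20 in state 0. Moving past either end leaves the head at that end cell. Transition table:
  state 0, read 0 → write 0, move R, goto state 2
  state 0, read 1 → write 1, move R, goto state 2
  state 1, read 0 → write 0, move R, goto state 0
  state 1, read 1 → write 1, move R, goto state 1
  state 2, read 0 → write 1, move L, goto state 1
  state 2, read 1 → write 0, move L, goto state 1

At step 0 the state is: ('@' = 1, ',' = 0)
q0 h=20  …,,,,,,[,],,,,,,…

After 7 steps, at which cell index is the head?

step 0: q0 h=20  …,,,,,,[,],,,,,,…
step 1: q2 h=21  …,,,,,,[,],,,,,,…
step 2: q1 h=20  …,,,,,,[,]@,,,,,…
step 3: q0 h=21  …,,,,,,[@],,,,,,…
step 4: q2 h=22  …,,,,,@[,],,,,,,…
step 5: q1 h=21  …,,,,,,[@]@,,,,,…
step 6: q1 h=22  …,,,,,@[@],,,,,,…
step 7: q1 h=23  …,,,,@@[,],,,,,,…

23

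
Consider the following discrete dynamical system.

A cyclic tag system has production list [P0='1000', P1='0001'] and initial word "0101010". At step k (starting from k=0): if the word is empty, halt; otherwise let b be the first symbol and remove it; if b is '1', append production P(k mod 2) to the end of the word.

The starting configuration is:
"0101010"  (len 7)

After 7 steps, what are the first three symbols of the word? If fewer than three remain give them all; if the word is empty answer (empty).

000

[0] "0101010"  (len 7)
[1] "101010"  (len 6)
[2] "010100001"  (len 9)
[3] "10100001"  (len 8)
[4] "01000010001"  (len 11)
[5] "1000010001"  (len 10)
[6] "0000100010001"  (len 13)
[7] "000100010001"  (len 12)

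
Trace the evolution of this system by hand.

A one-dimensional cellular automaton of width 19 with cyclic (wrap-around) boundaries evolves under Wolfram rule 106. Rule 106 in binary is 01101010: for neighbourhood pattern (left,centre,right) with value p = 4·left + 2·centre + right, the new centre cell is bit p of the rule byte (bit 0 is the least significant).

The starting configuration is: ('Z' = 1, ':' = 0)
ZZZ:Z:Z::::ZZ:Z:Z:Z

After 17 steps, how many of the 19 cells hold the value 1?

[0] ZZZ:Z:Z::::ZZ:Z:Z:Z
[1] ::ZZ:Z::::ZZZZ:Z:ZZ
[2] :ZZZZ::::ZZ::ZZ:ZZZ
[3] ZZ::Z:::ZZZ:ZZZZZ:Z
[4] :Z:Z:::ZZ:ZZZ:::ZZZ
[5] Z:Z:::ZZZZZ:Z::ZZ:Z
[6] ZZ:::ZZ:::ZZ::ZZZZZ
[7] :Z::ZZZ::ZZZ:ZZ::::
[8] Z::ZZ:Z:ZZ:ZZZZ::::
[9] ::ZZZZ:ZZZZZ::Z:::Z
[10] :ZZ::ZZZ:::Z:Z:::Z:
[11] ZZZ:ZZ:Z::Z:Z:::Z::
[12] Z:ZZZZZ::Z:Z:::Z::Z
[13] ZZZ:::Z:Z:Z:::Z::ZZ
[14] ::Z::Z:Z:Z:::Z::ZZ:
[15] :Z::Z:Z:Z:::Z::ZZZ:
[16] Z::Z:Z:Z:::Z::ZZ:Z:
[17] ::Z:Z:Z:::Z::ZZZZ:Z

9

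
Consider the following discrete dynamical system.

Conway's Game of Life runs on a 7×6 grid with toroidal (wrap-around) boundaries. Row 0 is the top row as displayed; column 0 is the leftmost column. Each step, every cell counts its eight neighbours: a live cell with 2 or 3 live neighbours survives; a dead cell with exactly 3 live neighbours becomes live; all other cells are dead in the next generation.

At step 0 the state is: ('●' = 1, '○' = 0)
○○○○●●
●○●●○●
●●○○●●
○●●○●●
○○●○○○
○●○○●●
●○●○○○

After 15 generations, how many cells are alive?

[0] ○○○○●●
●○●●○●
●●○○●●
○●●○●●
○○●○○○
○●○○●●
●○●○○○
[1] ○○●○●○
○○●●○○
○○○○○○
○○●○●○
○○●○○○
●●●●○●
●●○●○○
[2] ○○○○●○
○○●●○○
○○●○○○
○○○●○○
●○○○●●
○○○●●●
○○○○○○
[3] ○○○●○○
○○●●○○
○○●○○○
○○○●●●
●○○○○○
●○○●○○
○○○●○●
[4] ○○○●○○
○○●●○○
○○●○○○
○○○●●●
●○○●○○
●○○○●●
○○●●○○
[5] ○○○○●○
○○●●○○
○○●○○○
○○●●●●
●○○●○○
●●●○●●
○○●●○●
[6] ○○○○●○
○○●●○○
○●○○○○
○●●○●●
○○○○○○
○○○○○○
○○●○○○
[7] ○○●○○○
○○●●○○
●●○○●○
●●●○○○
○○○○○○
○○○○○○
○○○○○○
[8] ○○●●○○
○○●●○○
●○○○○●
●○●○○●
○●○○○○
○○○○○○
○○○○○○
[9] ○○●●○○
○●●●●○
●○●●●●
○○○○○●
●●○○○○
○○○○○○
○○○○○○
[10] ○●○○●○
●○○○○○
●○○○○○
○○●●○○
●○○○○○
○○○○○○
○○○○○○
[11] ○○○○○○
●●○○○●
○●○○○○
○●○○○○
○○○○○○
○○○○○○
○○○○○○
[12] ●○○○○○
●●○○○○
○●●○○○
○○○○○○
○○○○○○
○○○○○○
○○○○○○
[13] ●●○○○○
●○●○○○
●●●○○○
○○○○○○
○○○○○○
○○○○○○
○○○○○○
[14] ●●○○○○
○○●○○●
●○●○○○
○●○○○○
○○○○○○
○○○○○○
○○○○○○
[15] ●●○○○○
○○●○○●
●○●○○○
○●○○○○
○○○○○○
○○○○○○
○○○○○○

7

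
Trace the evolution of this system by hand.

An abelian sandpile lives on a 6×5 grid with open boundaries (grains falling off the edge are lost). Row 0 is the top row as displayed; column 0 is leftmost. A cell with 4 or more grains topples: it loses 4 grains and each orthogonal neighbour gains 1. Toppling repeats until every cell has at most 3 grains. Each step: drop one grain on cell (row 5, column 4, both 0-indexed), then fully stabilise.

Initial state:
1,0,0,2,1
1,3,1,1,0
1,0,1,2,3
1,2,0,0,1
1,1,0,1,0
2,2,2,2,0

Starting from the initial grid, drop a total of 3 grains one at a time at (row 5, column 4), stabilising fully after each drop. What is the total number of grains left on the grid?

[0] 1,0,0,2,1
1,3,1,1,0
1,0,1,2,3
1,2,0,0,1
1,1,0,1,0
2,2,2,2,0
[1] 1,0,0,2,1
1,3,1,1,0
1,0,1,2,3
1,2,0,0,1
1,1,0,1,0
2,2,2,2,1
[2] 1,0,0,2,1
1,3,1,1,0
1,0,1,2,3
1,2,0,0,1
1,1,0,1,0
2,2,2,2,2
[3] 1,0,0,2,1
1,3,1,1,0
1,0,1,2,3
1,2,0,0,1
1,1,0,1,0
2,2,2,2,3

35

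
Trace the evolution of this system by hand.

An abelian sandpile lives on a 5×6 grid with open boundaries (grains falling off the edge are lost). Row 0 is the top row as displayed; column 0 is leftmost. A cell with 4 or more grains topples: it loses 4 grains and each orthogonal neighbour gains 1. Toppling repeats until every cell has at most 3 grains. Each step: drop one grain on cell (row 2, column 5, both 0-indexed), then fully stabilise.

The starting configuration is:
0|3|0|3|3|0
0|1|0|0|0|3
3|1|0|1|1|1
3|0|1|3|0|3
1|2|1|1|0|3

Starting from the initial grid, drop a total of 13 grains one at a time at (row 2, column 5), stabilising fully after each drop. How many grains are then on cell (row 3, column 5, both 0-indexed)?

0

0) 0|3|0|3|3|0
0|1|0|0|0|3
3|1|0|1|1|1
3|0|1|3|0|3
1|2|1|1|0|3
1) 0|3|0|3|3|0
0|1|0|0|0|3
3|1|0|1|1|2
3|0|1|3|0|3
1|2|1|1|0|3
2) 0|3|0|3|3|0
0|1|0|0|0|3
3|1|0|1|1|3
3|0|1|3|0|3
1|2|1|1|0|3
3) 0|3|0|3|3|1
0|1|0|0|1|0
3|1|0|1|2|2
3|0|1|3|1|1
1|2|1|1|1|0
4) 0|3|0|3|3|1
0|1|0|0|1|0
3|1|0|1|2|3
3|0|1|3|1|1
1|2|1|1|1|0
5) 0|3|0|3|3|1
0|1|0|0|1|1
3|1|0|1|3|0
3|0|1|3|1|2
1|2|1|1|1|0
6) 0|3|0|3|3|1
0|1|0|0|1|1
3|1|0|1|3|1
3|0|1|3|1|2
1|2|1|1|1|0
7) 0|3|0|3|3|1
0|1|0|0|1|1
3|1|0|1|3|2
3|0|1|3|1|2
1|2|1|1|1|0
8) 0|3|0|3|3|1
0|1|0|0|1|1
3|1|0|1|3|3
3|0|1|3|1|2
1|2|1|1|1|0
9) 0|3|0|3|3|1
0|1|0|0|2|2
3|1|0|2|0|1
3|0|1|3|2|3
1|2|1|1|1|0
10) 0|3|0|3|3|1
0|1|0|0|2|2
3|1|0|2|0|2
3|0|1|3|2|3
1|2|1|1|1|0
11) 0|3|0|3|3|1
0|1|0|0|2|2
3|1|0|2|0|3
3|0|1|3|2|3
1|2|1|1|1|0
12) 0|3|0|3|3|1
0|1|0|0|2|3
3|1|0|2|1|1
3|0|1|3|3|0
1|2|1|1|1|1
13) 0|3|0|3|3|1
0|1|0|0|2|3
3|1|0|2|1|2
3|0|1|3|3|0
1|2|1|1|1|1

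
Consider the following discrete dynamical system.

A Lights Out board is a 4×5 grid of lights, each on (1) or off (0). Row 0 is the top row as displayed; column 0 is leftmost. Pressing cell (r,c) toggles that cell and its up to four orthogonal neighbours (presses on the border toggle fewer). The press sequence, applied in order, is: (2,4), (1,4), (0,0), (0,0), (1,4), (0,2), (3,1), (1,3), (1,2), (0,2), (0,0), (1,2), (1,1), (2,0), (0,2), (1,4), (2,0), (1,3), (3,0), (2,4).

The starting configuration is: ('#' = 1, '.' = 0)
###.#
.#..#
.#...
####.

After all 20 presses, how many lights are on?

8

k=0  ###.#
.#..#
.#...
####.
k=1  ###.#
.#...
.#.##
#####
k=2  ###..
.#.##
.#.#.
#####
k=3  ..#..
##.##
.#.#.
#####
k=4  ###..
.#.##
.#.#.
#####
k=5  ###.#
.#...
.#.##
#####
k=6  #..##
.##..
.#.##
#####
k=7  #..##
.##..
...##
...##
k=8  #...#
.#.##
....#
...##
k=9  #.#.#
..#.#
..#.#
...##
k=10  ##.##
....#
..#.#
...##
k=11  ...##
#...#
..#.#
...##
k=12  ..###
#####
....#
...##
k=13  .####
...##
.#..#
...##
k=14  .####
#..##
#...#
#..##
k=15  ....#
#.###
#...#
#..##
k=16  .....
#.#..
#....
#..##
k=17  .....
..#..
.#...
...##
k=18  ...#.
...##
.#.#.
...##
k=19  ...#.
...##
##.#.
##.##
k=20  ...#.
...#.
##..#
##.#.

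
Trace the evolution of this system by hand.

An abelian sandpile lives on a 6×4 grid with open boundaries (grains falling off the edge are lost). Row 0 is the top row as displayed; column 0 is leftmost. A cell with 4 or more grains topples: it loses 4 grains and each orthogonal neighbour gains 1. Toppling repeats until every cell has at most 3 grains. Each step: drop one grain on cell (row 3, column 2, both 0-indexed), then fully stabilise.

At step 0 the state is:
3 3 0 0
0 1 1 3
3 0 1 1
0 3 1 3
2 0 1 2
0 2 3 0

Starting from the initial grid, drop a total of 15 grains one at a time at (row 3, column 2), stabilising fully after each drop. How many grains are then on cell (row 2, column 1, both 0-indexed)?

3

step 0: 3 3 0 0
0 1 1 3
3 0 1 1
0 3 1 3
2 0 1 2
0 2 3 0
step 1: 3 3 0 0
0 1 1 3
3 0 1 1
0 3 2 3
2 0 1 2
0 2 3 0
step 2: 3 3 0 0
0 1 1 3
3 0 1 1
0 3 3 3
2 0 1 2
0 2 3 0
step 3: 3 3 0 0
0 1 1 3
3 1 2 2
1 0 2 0
2 1 2 3
0 2 3 0
step 4: 3 3 0 0
0 1 1 3
3 1 2 2
1 0 3 0
2 1 2 3
0 2 3 0
step 5: 3 3 0 0
0 1 1 3
3 1 3 2
1 1 0 1
2 1 3 3
0 2 3 0
step 6: 3 3 0 0
0 1 1 3
3 1 3 2
1 1 1 1
2 1 3 3
0 2 3 0
step 7: 3 3 0 0
0 1 1 3
3 1 3 2
1 1 2 1
2 1 3 3
0 2 3 0
step 8: 3 3 0 0
0 1 1 3
3 1 3 2
1 1 3 1
2 1 3 3
0 2 3 0
step 9: 3 3 0 0
0 1 2 3
3 2 0 3
1 2 2 3
2 2 2 0
0 3 0 2
step 10: 3 3 0 0
0 1 2 3
3 2 0 3
1 2 3 3
2 2 2 0
0 3 0 2
step 11: 3 3 0 1
0 1 3 0
3 2 2 1
1 3 1 1
2 2 3 1
0 3 0 2
step 12: 3 3 0 1
0 1 3 0
3 2 2 1
1 3 2 1
2 2 3 1
0 3 0 2
step 13: 3 3 0 1
0 1 3 0
3 2 2 1
1 3 3 1
2 2 3 1
0 3 0 2
step 14: 3 3 0 1
0 1 3 0
3 3 3 1
2 1 2 2
3 1 1 2
1 0 2 2
step 15: 3 3 0 1
0 1 3 0
3 3 3 1
2 1 3 2
3 1 1 2
1 0 2 2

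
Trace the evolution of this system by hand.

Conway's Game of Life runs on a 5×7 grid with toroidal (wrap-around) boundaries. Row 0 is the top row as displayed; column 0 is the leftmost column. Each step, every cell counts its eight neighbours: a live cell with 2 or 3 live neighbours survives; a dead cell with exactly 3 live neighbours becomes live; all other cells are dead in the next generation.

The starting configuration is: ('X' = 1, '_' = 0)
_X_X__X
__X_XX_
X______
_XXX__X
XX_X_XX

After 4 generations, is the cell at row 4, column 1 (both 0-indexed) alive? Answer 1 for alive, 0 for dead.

gen 0: _X_X__X
__X_XX_
X______
_XXX__X
XX_X_XX
gen 1: _X_X___
XXXXXXX
X___XXX
___XXX_
___X_X_
gen 2: _X_____
_______
_______
___X___
___X_X_
gen 3: _______
_______
_______
____X__
__X_X__
gen 4: _______
_______
_______
___X___
___X___

0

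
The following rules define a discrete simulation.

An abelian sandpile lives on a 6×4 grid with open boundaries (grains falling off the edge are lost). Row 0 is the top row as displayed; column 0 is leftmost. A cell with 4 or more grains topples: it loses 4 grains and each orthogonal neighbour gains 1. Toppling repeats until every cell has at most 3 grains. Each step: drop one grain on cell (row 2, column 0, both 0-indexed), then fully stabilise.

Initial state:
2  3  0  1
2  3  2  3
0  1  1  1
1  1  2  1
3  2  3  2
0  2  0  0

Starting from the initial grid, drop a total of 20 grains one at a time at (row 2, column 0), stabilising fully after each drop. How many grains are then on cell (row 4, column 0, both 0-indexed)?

2

t=0: 2  3  0  1
2  3  2  3
0  1  1  1
1  1  2  1
3  2  3  2
0  2  0  0
t=1: 2  3  0  1
2  3  2  3
1  1  1  1
1  1  2  1
3  2  3  2
0  2  0  0
t=2: 2  3  0  1
2  3  2  3
2  1  1  1
1  1  2  1
3  2  3  2
0  2  0  0
t=3: 2  3  0  1
2  3  2  3
3  1  1  1
1  1  2  1
3  2  3  2
0  2  0  0
t=4: 2  3  0  1
3  3  2  3
0  2  1  1
2  1  2  1
3  2  3  2
0  2  0  0
t=5: 2  3  0  1
3  3  2  3
1  2  1  1
2  1  2  1
3  2  3  2
0  2  0  0
t=6: 2  3  0  1
3  3  2  3
2  2  1  1
2  1  2  1
3  2  3  2
0  2  0  0
t=7: 2  3  0  1
3  3  2  3
3  2  1  1
2  1  2  1
3  2  3  2
0  2  0  0
t=8: 0  1  1  1
2  2  3  3
2  0  2  1
3  2  2  1
3  2  3  2
0  2  0  0
t=9: 0  1  1  1
2  2  3  3
3  0  2  1
3  2  2  1
3  2  3  2
0  2  0  0
t=10: 0  1  1  1
3  2  3  3
1  1  2  1
1  3  2  1
0  3  3  2
1  2  0  0
t=11: 0  1  1  1
3  2  3  3
2  1  2  1
1  3  2  1
0  3  3  2
1  2  0  0
t=12: 0  1  1  1
3  2  3  3
3  1  2  1
1  3  2  1
0  3  3  2
1  2  0  0
t=13: 1  1  1  1
0  3  3  3
1  2  2  1
2  3  2  1
0  3  3  2
1  2  0  0
t=14: 1  1  1  1
0  3  3  3
2  2  2  1
2  3  2  1
0  3  3  2
1  2  0  0
t=15: 1  1  1  1
0  3  3  3
3  2  2  1
2  3  2  1
0  3  3  2
1  2  0  0
t=16: 1  1  1  1
1  3  3  3
0  3  2  1
3  3  2  1
0  3  3  2
1  2  0  0
t=17: 1  1  1  1
1  3  3  3
1  3  2  1
3  3  2  1
0  3  3  2
1  2  0  0
t=18: 1  1  1  1
1  3  3  3
2  3  2  1
3  3  2  1
0  3  3  2
1  2  0  0
t=19: 1  1  1  1
1  3  3  3
3  3  2  1
3  3  2  1
0  3  3  2
1  2  0  0
t=20: 1  2  2  2
3  1  2  0
2  3  1  3
1  3  1  2
2  1  1  3
1  3  1  0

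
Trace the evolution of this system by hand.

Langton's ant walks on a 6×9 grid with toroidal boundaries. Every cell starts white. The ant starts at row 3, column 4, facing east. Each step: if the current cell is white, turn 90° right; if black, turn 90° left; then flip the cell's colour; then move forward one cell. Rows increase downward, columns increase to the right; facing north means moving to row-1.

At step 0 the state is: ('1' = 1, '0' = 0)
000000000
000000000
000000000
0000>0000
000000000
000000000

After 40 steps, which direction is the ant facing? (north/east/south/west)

0) 000000000
000000000
000000000
0000>0000
000000000
000000000
1) 000000000
000000000
000000000
000010000
0000v0000
000000000
2) 000000000
000000000
000000000
000010000
000<10000
000000000
3) 000000000
000000000
000000000
000^10000
000110000
000000000
4) 000000000
000000000
000000000
0001>0000
000110000
000000000
5) 000000000
000000000
0000^0000
000100000
000110000
000000000
6) 000000000
000000000
00001>000
000100000
000110000
000000000
7) 000000000
000000000
000011000
00010v000
000110000
000000000
8) 000000000
000000000
000011000
0001<1000
000110000
000000000
9) 000000000
000000000
0000^1000
000111000
000110000
000000000
10) 000000000
000000000
000<01000
000111000
000110000
000000000
11) 000000000
000^00000
000101000
000111000
000110000
000000000
12) 000000000
0001>0000
000101000
000111000
000110000
000000000
13) 000000000
000110000
0001v1000
000111000
000110000
000000000
14) 000000000
000110000
000<11000
000111000
000110000
000000000
15) 000000000
000110000
000011000
000v11000
000110000
000000000
16) 000000000
000110000
000011000
0000>1000
000110000
000000000
17) 000000000
000110000
0000^1000
000001000
000110000
000000000
18) 000000000
000110000
000<01000
000001000
000110000
000000000
19) 000000000
000^10000
000101000
000001000
000110000
000000000
20) 000000000
00<010000
000101000
000001000
000110000
000000000
21) 00^000000
001010000
000101000
000001000
000110000
000000000
22) 001>00000
001010000
000101000
000001000
000110000
000000000
23) 001100000
001v10000
000101000
000001000
000110000
000000000
24) 001100000
00<110000
000101000
000001000
000110000
000000000
25) 001100000
000110000
00v101000
000001000
000110000
000000000
26) 001100000
000110000
0<1101000
000001000
000110000
000000000
27) 001100000
0^0110000
011101000
000001000
000110000
000000000
28) 001100000
01>110000
011101000
000001000
000110000
000000000
29) 001100000
011110000
01v101000
000001000
000110000
000000000
30) 001100000
011110000
010>01000
000001000
000110000
000000000
31) 001100000
011^10000
010001000
000001000
000110000
000000000
32) 001100000
01<010000
010001000
000001000
000110000
000000000
33) 001100000
010010000
01v001000
000001000
000110000
000000000
34) 001100000
010010000
0<1001000
000001000
000110000
000000000
35) 001100000
010010000
001001000
0v0001000
000110000
000000000
36) 001100000
010010000
001001000
<10001000
000110000
000000000
37) 001100000
010010000
^01001000
110001000
000110000
000000000
38) 001100000
010010000
1>1001000
110001000
000110000
000000000
39) 001100000
010010000
111001000
1v0001000
000110000
000000000
40) 001100000
010010000
111001000
10>001000
000110000
000000000

east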